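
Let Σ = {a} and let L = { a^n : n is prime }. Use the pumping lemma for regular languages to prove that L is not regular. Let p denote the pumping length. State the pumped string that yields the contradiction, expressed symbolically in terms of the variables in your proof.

Toward a contradiction, assume L is regular with pumping length p.
Let q be a prime with q ≥ p+2 (infinitely many primes exist), and take w = a^q ∈ L with |w| = q ≥ p.
The pumping lemma gives a decomposition w = xyz where |xy| ≤ p and y is nonempty.
Then y = a^k for some k with 1 ≤ k ≤ p.
Since 1 ≤ k ≤ p, |xz| = q-k. Pump with i = q+1: |xy^{q+1}z| = (q-k)+(q+1)k = q+qk = q(1+k), which is composite (both factors ≥ 2). So xy^{q+1}z = a^{q(1+k)} ∉ L.
This is a contradiction; hence L is not regular.

a^{q(1+k)}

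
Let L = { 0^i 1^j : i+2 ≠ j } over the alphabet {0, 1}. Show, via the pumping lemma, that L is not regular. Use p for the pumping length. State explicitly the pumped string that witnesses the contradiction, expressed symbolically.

0^{p+p!} 1^{p+p!+2}

Suppose for contradiction that L is regular, and let p be the pumping length.
Choose w = 0^p 1^{p+p!+2}. Since p ≠ (p+p!+2)-2 = p+p!, w ∈ L; and |w| ≥ p.
Write w = xyz as guaranteed by the lemma, with |xy| ≤ p and y is nonempty.
The first p characters of w are 0's, so xy (and hence y) consists only of 0's. Write y = 0^k, 1 ≤ k ≤ p.
Since 1 ≤ k ≤ p, k divides p!; set t = 1 + p!/k. Then xy^t z has p + (p!/k)·k = p + p! copies of 0. Now the 0-count is p+p! and (1-count)-2 = (p+p!+2)-2 = p+p!, so i+2 ≠ j fails. So xy^t z = 0^{p+p!} 1^{p+p!+2} ∉ L.
This contradicts the pumping lemma, so L is not regular.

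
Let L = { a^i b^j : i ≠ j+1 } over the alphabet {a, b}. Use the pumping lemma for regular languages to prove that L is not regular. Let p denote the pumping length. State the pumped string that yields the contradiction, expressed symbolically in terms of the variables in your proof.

Assume L is regular. Let p be the pumping length given by the pumping lemma.
Choose w = a^p b^{p+p!-1}. Since p ≠ (p+p!-1)+1 = p+p!, w ∈ L; and |w| ≥ p.
Write w = xyz as guaranteed by the lemma, with |xy| ≤ p and |y| ≥ 1.
The first p characters of w are a's, so xy (and hence y) consists only of a's. Write y = a^k, 1 ≤ k ≤ p.
Since 1 ≤ k ≤ p, k divides p!; set t = 1 + p!/k. Then xy^t z has p + (p!/k)·k = p + p! copies of a. Now the a-count is p+p! and (b-count)+1 = (p+p!-1)+1 = p+p!, so i ≠ j+1 fails. So xy^t z = a^{p+p!} b^{p+p!-1} ∉ L.
This contradicts the pumping lemma, so L is not regular.

a^{p+p!} b^{p+p!-1}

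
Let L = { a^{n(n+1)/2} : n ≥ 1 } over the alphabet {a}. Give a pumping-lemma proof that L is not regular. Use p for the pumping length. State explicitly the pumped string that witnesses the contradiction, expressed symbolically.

Assume L is regular; let p be its pumping constant.
Take w = a^{p(p+1)/2} ∈ L with |w| = p(p+1)/2 ≥ p.
By the pumping lemma, w = xyz with |xy| ≤ p and y is nonempty.
Then y = a^k for some k with 1 ≤ k ≤ p.
Pump with i = 2: xy^2z = a^{p(p+1)/2+k}. Since 1 ≤ k ≤ p, p(p+1)/2 < p(p+1)/2+k ≤ p(p+1)/2+p < (p+1)(p+2)/2, so p(p+1)/2+k is strictly between consecutive triangular numbers. So xy^2z ∉ L.
This is a contradiction; hence L is not regular.

a^{p(p+1)/2+k}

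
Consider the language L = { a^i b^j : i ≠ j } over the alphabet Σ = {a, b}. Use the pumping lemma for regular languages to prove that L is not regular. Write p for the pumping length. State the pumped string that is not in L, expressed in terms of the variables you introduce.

Toward a contradiction, assume L is regular with pumping length p.
Choose w = a^p b^{p+p!}. Since p ≠ p+p!, w ∈ L; and |w| ≥ p.
The pumping lemma gives a decomposition w = xyz where |xy| ≤ p and |y| ≥ 1.
The first p characters of w are a's, so xy (and hence y) consists only of a's. Write y = a^k, 1 ≤ k ≤ p.
Since 1 ≤ k ≤ p, k divides p!; set t = 1 + p!/k. Then xy^t z has p + (p!/k)·k = p + p! copies of a. Now the a-count equals the b-count, so i ≠ j fails. So xy^t z = a^{p+p!} b^{p+p!} ∉ L.
This contradicts the pumping lemma, so L is not regular.

a^{p+p!} b^{p+p!}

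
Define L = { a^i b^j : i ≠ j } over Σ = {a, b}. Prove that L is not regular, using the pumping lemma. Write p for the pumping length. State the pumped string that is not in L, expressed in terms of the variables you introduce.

Toward a contradiction, assume L is regular with pumping length p.
Choose w = a^p b^{p+p!}. Since p ≠ p+p!, w ∈ L; and |w| ≥ p.
By the pumping lemma, w = xyz with |xy| ≤ p and |y| > 0.
The first p characters of w are a's, so xy (and hence y) consists only of a's. Write y = a^k, 1 ≤ k ≤ p.
Since 1 ≤ k ≤ p, k divides p!; set t = 1 + p!/k. Then xy^t z has p + (p!/k)·k = p + p! copies of a. Now the a-count equals the b-count, so i ≠ j fails. So xy^t z = a^{p+p!} b^{p+p!} ∉ L.
Contradiction. Therefore L is not regular.

a^{p+p!} b^{p+p!}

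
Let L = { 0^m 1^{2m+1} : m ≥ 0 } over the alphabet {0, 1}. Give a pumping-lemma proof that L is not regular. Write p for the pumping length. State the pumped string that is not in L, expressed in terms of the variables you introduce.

0^{p+k} 1^{2p+1}

Toward a contradiction, assume L is regular with pumping length p.
Choose w = 0^p 1^{2p+1}, which is in L with |w| = 3p+1 ≥ p.
Write w = xyz as guaranteed by the lemma, with |xy| ≤ p and |y| > 0.
Since the first p symbols of w are all 0's and |xy| ≤ p, y lies entirely in the leading 0-block: y = 0^k for some k with 1 ≤ k ≤ p.
Pump with i = 2: xy^2z = 0^{p+k} 1^{2p+1}. For this to lie in L we would need 2p+1 = 2(p+k)+1, which forces k = 0. But k ≥ 1, so xy^2z ∉ L.
Contradiction. Therefore L is not regular.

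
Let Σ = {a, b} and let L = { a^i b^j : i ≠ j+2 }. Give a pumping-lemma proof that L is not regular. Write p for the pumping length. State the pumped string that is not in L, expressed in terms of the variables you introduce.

Assume L is regular. Let p be the pumping length given by the pumping lemma.
Choose w = a^p b^{p+p!-2}. Since p ≠ (p+p!-2)+2 = p+p!, w ∈ L; and |w| ≥ p.
By the pumping lemma, w = xyz with |xy| ≤ p and y is nonempty.
The first p characters of w are a's, so xy (and hence y) consists only of a's. Write y = a^k, 1 ≤ k ≤ p.
Since 1 ≤ k ≤ p, k divides p!; set t = 1 + p!/k. Then xy^t z has p + (p!/k)·k = p + p! copies of a. Now the a-count is p+p! and (b-count)+2 = (p+p!-2)+2 = p+p!, so i ≠ j+2 fails. So xy^t z = a^{p+p!} b^{p+p!-2} ∉ L.
This contradicts the pumping lemma, so L is not regular.

a^{p+p!} b^{p+p!-2}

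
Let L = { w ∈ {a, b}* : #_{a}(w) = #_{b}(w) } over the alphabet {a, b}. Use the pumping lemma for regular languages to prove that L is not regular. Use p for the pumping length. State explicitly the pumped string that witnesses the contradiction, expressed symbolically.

a^{p+k} b^p

Assume L is regular; let p be its pumping constant.
Choose w = a^p b^p ∈ L with |w| = 2p ≥ p.
The pumping lemma gives a decomposition w = xyz where |xy| ≤ p and y is nonempty.
Since the first p symbols of w are all a's and |xy| ≤ p, y lies entirely in the leading a-block: y = a^k for some k with 1 ≤ k ≤ p.
Pump with i = 2: xy^2z = a^{p+k} b^p has p+k occurrences of a but only p of b. Since k ≥ 1 the counts differ, so xy^2z ∉ L.
This contradicts the pumping lemma, so L is not regular.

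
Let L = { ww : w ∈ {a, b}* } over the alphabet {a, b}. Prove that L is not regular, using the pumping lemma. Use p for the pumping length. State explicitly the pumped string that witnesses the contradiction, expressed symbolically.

a^{p+k} b^p a^p b^p

Toward a contradiction, assume L is regular with pumping length p.
Take w = a^p b^p a^p b^p = uu where u = a^pb^p; then w ∈ L and |w| = 4p ≥ p.
The pumping lemma gives a decomposition w = xyz where |xy| ≤ p and y is nonempty.
Because |xy| ≤ p and w begins with p copies of a, we have y = a^k with 1 ≤ k ≤ p.
Pump with i = 2: xy^2z = a^{p+k} b^p a^p b^p, of length 4p+k. Suppose this equals vv. The string starts with a and ends with b, so v does too; thus the boundary between the two copies of v is a b→a transition. There is exactly one such transition, at position 2p+k, so |v| = 2p+k and |vv| = 4p+2k ≠ 4p+k since k ≥ 1. So xy^2z ∉ L.
Contradiction. Therefore L is not regular.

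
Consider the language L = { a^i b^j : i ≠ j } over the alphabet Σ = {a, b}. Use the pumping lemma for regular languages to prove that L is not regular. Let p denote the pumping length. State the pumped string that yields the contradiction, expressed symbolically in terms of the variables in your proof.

a^{p+p!} b^{p+p!}

Assume L is regular; let p be its pumping constant.
Choose w = a^p b^{p+p!}. Since p ≠ p+p!, w ∈ L; and |w| ≥ p.
The pumping lemma gives a decomposition w = xyz where |xy| ≤ p and |y| > 0.
Because |xy| ≤ p and w begins with p copies of a, we have y = a^k with 1 ≤ k ≤ p.
Since 1 ≤ k ≤ p, k divides p!; set t = 1 + p!/k. Then xy^t z has p + (p!/k)·k = p + p! copies of a. Now the a-count equals the b-count, so i ≠ j fails. So xy^t z = a^{p+p!} b^{p+p!} ∉ L.
This contradicts the pumping lemma, so L is not regular.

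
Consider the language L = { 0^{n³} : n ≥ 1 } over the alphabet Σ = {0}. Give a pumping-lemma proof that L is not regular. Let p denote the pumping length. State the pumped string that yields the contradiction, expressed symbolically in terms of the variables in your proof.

Assume L is regular; let p be its pumping constant.
Take w = 0^{p³} ∈ L with |w| = p³ ≥ p.
The pumping lemma gives a decomposition w = xyz where |xy| ≤ p and |y| ≥ 1.
Then y = 0^k for some k with 1 ≤ k ≤ p.
Pump with i = 2: xy^2z = 0^{p³+k}. Since 1 ≤ k ≤ p, p³ < p³+k ≤ p³+p < p³+3p²+3p+1 = (p+1)³, so p³+k is not a perfect cube. So xy^2z ∉ L.
This contradicts the pumping lemma, so L is not regular.

0^{p³+k}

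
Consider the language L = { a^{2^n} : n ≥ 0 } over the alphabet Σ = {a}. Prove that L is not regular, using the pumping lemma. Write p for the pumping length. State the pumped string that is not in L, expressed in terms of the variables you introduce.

a^{2^p+k}

Assume L is regular; let p be its pumping constant.
Take w = a^{2^p} ∈ L with |w| = 2^p ≥ p.
By the pumping lemma, w = xyz with |xy| ≤ p and |y| > 0.
Then y = a^k for some k with 1 ≤ k ≤ p.
Pump with i = 2: xy^2z = a^{2^p+k}. Since 1 ≤ k ≤ p < 2^p, we have 2^p < 2^p+k < 2^{p+1}, so 2^p+k is not a power of 2. So xy^2z ∉ L.
This contradicts the pumping lemma, so L is not regular.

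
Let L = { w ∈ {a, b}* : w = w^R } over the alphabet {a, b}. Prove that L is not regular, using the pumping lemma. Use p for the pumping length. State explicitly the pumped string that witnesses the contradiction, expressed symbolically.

Suppose for contradiction that L is regular, and let p be the pumping length.
Take w = a^p b a^p, a palindrome of length 2p+1 ≥ p.
By the pumping lemma, w = xyz with |xy| ≤ p and |y| ≥ 1.
The first p characters of w are a's, so xy (and hence y) consists only of a's. Write y = a^k, 1 ≤ k ≤ p.
Pump with i = 2: xy^2z = a^{p+k} b a^p. Its reverse is a^p b a^{p+k}, which differs from xy^2z since k ≥ 1. So xy^2z is not a palindrome and xy^2z ∉ L.
This contradicts the pumping lemma, so L is not regular.

a^{p+k} b a^p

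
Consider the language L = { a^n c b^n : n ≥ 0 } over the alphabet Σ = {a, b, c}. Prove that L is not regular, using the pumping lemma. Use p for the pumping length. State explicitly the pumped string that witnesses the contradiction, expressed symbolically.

Suppose for contradiction that L is regular, and let p be the pumping length.
Take w = a^p c b^p ∈ L with |w| = 2p+1 ≥ p.
By the pumping lemma, w = xyz with |xy| ≤ p and |y| > 0.
Since the first p symbols of w are all a's and |xy| ≤ p, y lies entirely in the leading a-block: y = a^k for some k with 1 ≤ k ≤ p.
Pump with i = 2: xy^2z = a^{p+k} c b^p, which would require p+k = p. But k ≥ 1, so xy^2z ∉ L.
Contradiction. Therefore L is not regular.

a^{p+k} c b^p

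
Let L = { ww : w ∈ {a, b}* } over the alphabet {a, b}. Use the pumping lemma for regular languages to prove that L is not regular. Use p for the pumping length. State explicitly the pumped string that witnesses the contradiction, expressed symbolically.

a^{p+k} b^p a^p b^p

Assume L is regular. Let p be the pumping length given by the pumping lemma.
Take w = a^p b^p a^p b^p = uu where u = a^pb^p; then w ∈ L and |w| = 4p ≥ p.
The pumping lemma gives a decomposition w = xyz where |xy| ≤ p and |y| > 0.
Since the first p symbols of w are all a's and |xy| ≤ p, y lies entirely in the leading a-block: y = a^k for some k with 1 ≤ k ≤ p.
Pump with i = 2: xy^2z = a^{p+k} b^p a^p b^p, of length 4p+k. Suppose this equals vv. The string starts with a and ends with b, so v does too; thus the boundary between the two copies of v is a b→a transition. There is exactly one such transition, at position 2p+k, so |v| = 2p+k and |vv| = 4p+2k ≠ 4p+k since k ≥ 1. So xy^2z ∉ L.
This contradicts the pumping lemma, so L is not regular.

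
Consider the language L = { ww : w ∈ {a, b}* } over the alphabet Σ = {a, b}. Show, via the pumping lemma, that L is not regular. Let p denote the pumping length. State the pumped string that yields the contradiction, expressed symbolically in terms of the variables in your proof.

Assume L is regular. Let p be the pumping length given by the pumping lemma.
Take w = a^p b^p a^p b^p = uu where u = a^pb^p; then w ∈ L and |w| = 4p ≥ p.
Write w = xyz as guaranteed by the lemma, with |xy| ≤ p and y is nonempty.
Since the first p symbols of w are all a's and |xy| ≤ p, y lies entirely in the leading a-block: y = a^k for some k with 1 ≤ k ≤ p.
Pump with i = 2: xy^2z = a^{p+k} b^p a^p b^p, of length 4p+k. Suppose this equals vv. The string starts with a and ends with b, so v does too; thus the boundary between the two copies of v is a b→a transition. There is exactly one such transition, at position 2p+k, so |v| = 2p+k and |vv| = 4p+2k ≠ 4p+k since k ≥ 1. So xy^2z ∉ L.
This is a contradiction; hence L is not regular.

a^{p+k} b^p a^p b^p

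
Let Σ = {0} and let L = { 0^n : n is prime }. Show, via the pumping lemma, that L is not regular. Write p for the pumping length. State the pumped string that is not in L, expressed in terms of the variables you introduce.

Assume L is regular; let p be its pumping constant.
Let q be a prime with q ≥ p+2 (infinitely many primes exist), and take w = 0^q ∈ L with |w| = q ≥ p.
By the pumping lemma, w = xyz with |xy| ≤ p and |y| > 0.
Then y = 0^k for some k with 1 ≤ k ≤ p.
Since 1 ≤ k ≤ p, |xz| = q-k. Pump with i = q+1: |xy^{q+1}z| = (q-k)+(q+1)k = q+qk = q(1+k), which is composite (both factors ≥ 2). So xy^{q+1}z = 0^{q(1+k)} ∉ L.
This contradicts the pumping lemma, so L is not regular.

0^{q(1+k)}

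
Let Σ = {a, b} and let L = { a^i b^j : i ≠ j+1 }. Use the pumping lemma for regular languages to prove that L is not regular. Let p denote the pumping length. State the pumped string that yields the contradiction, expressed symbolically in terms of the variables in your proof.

a^{p+p!} b^{p+p!-1}

Assume L is regular. Let p be the pumping length given by the pumping lemma.
Choose w = a^p b^{p+p!-1}. Since p ≠ (p+p!-1)+1 = p+p!, w ∈ L; and |w| ≥ p.
The pumping lemma gives a decomposition w = xyz where |xy| ≤ p and |y| > 0.
The first p characters of w are a's, so xy (and hence y) consists only of a's. Write y = a^k, 1 ≤ k ≤ p.
Since 1 ≤ k ≤ p, k divides p!; set t = 1 + p!/k. Then xy^t z has p + (p!/k)·k = p + p! copies of a. Now the a-count is p+p! and (b-count)+1 = (p+p!-1)+1 = p+p!, so i ≠ j+1 fails. So xy^t z = a^{p+p!} b^{p+p!-1} ∉ L.
This contradicts the pumping lemma, so L is not regular.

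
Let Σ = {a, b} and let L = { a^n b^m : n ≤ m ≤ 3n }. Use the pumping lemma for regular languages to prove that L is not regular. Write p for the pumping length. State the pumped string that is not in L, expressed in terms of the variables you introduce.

a^{p+k} b^p

Assume L is regular. Let p be the pumping length given by the pumping lemma.
Take w = a^p b^p ∈ L (since p ≤ p ≤ 3p), with |w| = 2p ≥ p.
Write w = xyz as guaranteed by the lemma, with |xy| ≤ p and y is nonempty.
The first p characters of w are a's, so xy (and hence y) consists only of a's. Write y = a^k, 1 ≤ k ≤ p.
Pump with i = 2: xy^2z = a^{p+k} b^p. Now n = p+k > p = m, so the condition n ≤ m fails. Thus xy^2z ∉ L.
This contradicts the pumping lemma, so L is not regular.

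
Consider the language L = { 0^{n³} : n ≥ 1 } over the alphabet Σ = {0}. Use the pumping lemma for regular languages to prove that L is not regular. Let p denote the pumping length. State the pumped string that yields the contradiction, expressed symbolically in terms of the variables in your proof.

0^{p³+k}

Assume L is regular. Let p be the pumping length given by the pumping lemma.
Take w = 0^{p³} ∈ L with |w| = p³ ≥ p.
Write w = xyz as guaranteed by the lemma, with |xy| ≤ p and y is nonempty.
Then y = 0^k for some k with 1 ≤ k ≤ p.
Pump with i = 2: xy^2z = 0^{p³+k}. Since 1 ≤ k ≤ p, p³ < p³+k ≤ p³+p < p³+3p²+3p+1 = (p+1)³, so p³+k is not a perfect cube. So xy^2z ∉ L.
This is a contradiction; hence L is not regular.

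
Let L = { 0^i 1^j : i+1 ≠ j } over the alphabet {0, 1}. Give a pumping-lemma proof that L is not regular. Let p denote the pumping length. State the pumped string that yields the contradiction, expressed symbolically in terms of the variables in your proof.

0^{p+p!} 1^{p+p!+1}

Toward a contradiction, assume L is regular with pumping length p.
Choose w = 0^p 1^{p+p!+1}. Since p ≠ (p+p!+1)-1 = p+p!, w ∈ L; and |w| ≥ p.
Write w = xyz as guaranteed by the lemma, with |xy| ≤ p and |y| > 0.
The first p characters of w are 0's, so xy (and hence y) consists only of 0's. Write y = 0^k, 1 ≤ k ≤ p.
Since 1 ≤ k ≤ p, k divides p!; set t = 1 + p!/k. Then xy^t z has p + (p!/k)·k = p + p! copies of 0. Now the 0-count is p+p! and (1-count)-1 = (p+p!+1)-1 = p+p!, so i+1 ≠ j fails. So xy^t z = 0^{p+p!} 1^{p+p!+1} ∉ L.
This contradicts the pumping lemma, so L is not regular.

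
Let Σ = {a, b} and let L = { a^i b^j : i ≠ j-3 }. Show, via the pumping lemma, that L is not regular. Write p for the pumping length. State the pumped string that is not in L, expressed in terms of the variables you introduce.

a^{p+p!} b^{p+p!+3}

Assume L is regular. Let p be the pumping length given by the pumping lemma.
Choose w = a^p b^{p+p!+3}. Since p ≠ (p+p!+3)-3 = p+p!, w ∈ L; and |w| ≥ p.
Write w = xyz as guaranteed by the lemma, with |xy| ≤ p and y is nonempty.
Since the first p symbols of w are all a's and |xy| ≤ p, y lies entirely in the leading a-block: y = a^k for some k with 1 ≤ k ≤ p.
Since 1 ≤ k ≤ p, k divides p!; set t = 1 + p!/k. Then xy^t z has p + (p!/k)·k = p + p! copies of a. Now the a-count is p+p! and (b-count)-3 = (p+p!+3)-3 = p+p!, so i ≠ j-3 fails. So xy^t z = a^{p+p!} b^{p+p!+3} ∉ L.
This is a contradiction; hence L is not regular.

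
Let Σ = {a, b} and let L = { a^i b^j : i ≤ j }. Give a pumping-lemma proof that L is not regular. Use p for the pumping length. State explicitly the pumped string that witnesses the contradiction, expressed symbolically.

Assume L is regular; let p be its pumping constant.
Choose w = a^p b^p ∈ L, with |w| = 2p ≥ p.
By the pumping lemma, w = xyz with |xy| ≤ p and y is nonempty.
The first p characters of w are a's, so xy (and hence y) consists only of a's. Write y = a^k, 1 ≤ k ≤ p.
Consider xy^2z = a^{p+k} b^p. Since k ≥ 1, the a-count p+k exceeds the b-count p, so i ≤ j fails; thus xy^2z ∉ L.
This contradicts the pumping lemma, so L is not regular.

a^{p+k} b^p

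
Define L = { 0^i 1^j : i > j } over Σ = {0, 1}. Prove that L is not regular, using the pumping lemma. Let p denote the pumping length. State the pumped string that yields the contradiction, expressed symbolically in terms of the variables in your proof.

Toward a contradiction, assume L is regular with pumping length p.
Choose w = 0^{p+1} 1^p ∈ L, with |w| = 2p+1 ≥ p.
Write w = xyz as guaranteed by the lemma, with |xy| ≤ p and |y| ≥ 1.
The first p characters of w are 0's, so xy (and hence y) consists only of 0's. Write y = 0^k, 1 ≤ k ≤ p.
Consider xy^0z = xz = 0^{p+1-k} 1^p. Since k ≥ 1, the 0-count p+1-k is at most p, so i > j fails; thus xz ∉ L.
This contradicts the pumping lemma, so L is not regular.

0^{p+1-k} 1^p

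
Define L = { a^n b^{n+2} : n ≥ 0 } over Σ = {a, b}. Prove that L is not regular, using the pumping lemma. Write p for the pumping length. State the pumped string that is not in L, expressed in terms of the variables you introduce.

Assume L is regular. Let p be the pumping length given by the pumping lemma.
Choose w = a^p b^{p+2}, which is in L with |w| = 2p+2 ≥ p.
The pumping lemma gives a decomposition w = xyz where |xy| ≤ p and |y| ≥ 1.
Because |xy| ≤ p and w begins with p copies of a, we have y = a^k with 1 ≤ k ≤ p.
Pump with i = 2: xy^2z = a^{p+k} b^{p+2}. For this to lie in L we would need p+2 = (p+k)+2, which forces k = 0. But k ≥ 1, so xy^2z ∉ L.
This is a contradiction; hence L is not regular.

a^{p+k} b^{p+2}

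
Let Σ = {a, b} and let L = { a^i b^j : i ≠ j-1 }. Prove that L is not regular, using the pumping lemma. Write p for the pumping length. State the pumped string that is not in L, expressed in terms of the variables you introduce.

a^{p+p!} b^{p+p!+1}

Suppose for contradiction that L is regular, and let p be the pumping length.
Choose w = a^p b^{p+p!+1}. Since p ≠ (p+p!+1)-1 = p+p!, w ∈ L; and |w| ≥ p.
Write w = xyz as guaranteed by the lemma, with |xy| ≤ p and y is nonempty.
The first p characters of w are a's, so xy (and hence y) consists only of a's. Write y = a^k, 1 ≤ k ≤ p.
Since 1 ≤ k ≤ p, k divides p!; set t = 1 + p!/k. Then xy^t z has p + (p!/k)·k = p + p! copies of a. Now the a-count is p+p! and (b-count)-1 = (p+p!+1)-1 = p+p!, so i ≠ j-1 fails. So xy^t z = a^{p+p!} b^{p+p!+1} ∉ L.
Contradiction. Therefore L is not regular.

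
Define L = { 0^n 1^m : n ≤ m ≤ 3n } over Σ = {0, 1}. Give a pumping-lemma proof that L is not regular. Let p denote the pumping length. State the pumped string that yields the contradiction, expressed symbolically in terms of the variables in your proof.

Assume L is regular. Let p be the pumping length given by the pumping lemma.
Take w = 0^p 1^p ∈ L (since p ≤ p ≤ 3p), with |w| = 2p ≥ p.
By the pumping lemma, w = xyz with |xy| ≤ p and y is nonempty.
The first p characters of w are 0's, so xy (and hence y) consists only of 0's. Write y = 0^k, 1 ≤ k ≤ p.
Pump with i = 2: xy^2z = 0^{p+k} 1^p. Now n = p+k > p = m, so the condition n ≤ m fails. Thus xy^2z ∉ L.
This contradicts the pumping lemma, so L is not regular.

0^{p+k} 1^p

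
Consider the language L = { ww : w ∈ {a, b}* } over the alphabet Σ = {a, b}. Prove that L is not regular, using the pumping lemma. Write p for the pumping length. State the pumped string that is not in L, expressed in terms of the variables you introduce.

Assume L is regular. Let p be the pumping length given by the pumping lemma.
Take w = a^p b^p a^p b^p = uu where u = a^pb^p; then w ∈ L and |w| = 4p ≥ p.
The pumping lemma gives a decomposition w = xyz where |xy| ≤ p and |y| ≥ 1.
Since the first p symbols of w are all a's and |xy| ≤ p, y lies entirely in the leading a-block: y = a^k for some k with 1 ≤ k ≤ p.
Pump with i = 2: xy^2z = a^{p+k} b^p a^p b^p, of length 4p+k. Suppose this equals vv. The string starts with a and ends with b, so v does too; thus the boundary between the two copies of v is a b→a transition. There is exactly one such transition, at position 2p+k, so |v| = 2p+k and |vv| = 4p+2k ≠ 4p+k since k ≥ 1. So xy^2z ∉ L.
This is a contradiction; hence L is not regular.

a^{p+k} b^p a^p b^p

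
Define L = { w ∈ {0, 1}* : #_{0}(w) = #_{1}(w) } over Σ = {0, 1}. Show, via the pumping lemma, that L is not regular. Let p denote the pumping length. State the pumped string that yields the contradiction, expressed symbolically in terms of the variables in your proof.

0^{p+k} 1^p

Assume L is regular; let p be its pumping constant.
Choose w = 0^p 1^p ∈ L with |w| = 2p ≥ p.
The pumping lemma gives a decomposition w = xyz where |xy| ≤ p and y is nonempty.
Since the first p symbols of w are all 0's and |xy| ≤ p, y lies entirely in the leading 0-block: y = 0^k for some k with 1 ≤ k ≤ p.
Pump with i = 2: xy^2z = 0^{p+k} 1^p has p+k occurrences of 0 but only p of 1. Since k ≥ 1 the counts differ, so xy^2z ∉ L.
This contradicts the pumping lemma, so L is not regular.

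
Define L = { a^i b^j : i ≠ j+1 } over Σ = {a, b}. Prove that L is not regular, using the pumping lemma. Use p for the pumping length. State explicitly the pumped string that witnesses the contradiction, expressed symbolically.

Assume L is regular. Let p be the pumping length given by the pumping lemma.
Choose w = a^p b^{p+p!-1}. Since p ≠ (p+p!-1)+1 = p+p!, w ∈ L; and |w| ≥ p.
The pumping lemma gives a decomposition w = xyz where |xy| ≤ p and |y| ≥ 1.
The first p characters of w are a's, so xy (and hence y) consists only of a's. Write y = a^k, 1 ≤ k ≤ p.
Since 1 ≤ k ≤ p, k divides p!; set t = 1 + p!/k. Then xy^t z has p + (p!/k)·k = p + p! copies of a. Now the a-count is p+p! and (b-count)+1 = (p+p!-1)+1 = p+p!, so i ≠ j+1 fails. So xy^t z = a^{p+p!} b^{p+p!-1} ∉ L.
Contradiction. Therefore L is not regular.

a^{p+p!} b^{p+p!-1}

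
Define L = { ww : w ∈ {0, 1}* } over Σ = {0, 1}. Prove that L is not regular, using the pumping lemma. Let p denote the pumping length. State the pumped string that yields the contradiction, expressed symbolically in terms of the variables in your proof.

Suppose for contradiction that L is regular, and let p be the pumping length.
Take w = 0^p 1^p 0^p 1^p = uu where u = 0^p1^p; then w ∈ L and |w| = 4p ≥ p.
Write w = xyz as guaranteed by the lemma, with |xy| ≤ p and |y| > 0.
Because |xy| ≤ p and w begins with p copies of 0, we have y = 0^k with 1 ≤ k ≤ p.
Pump with i = 2: xy^2z = 0^{p+k} 1^p 0^p 1^p, of length 4p+k. Suppose this equals vv. The string starts with 0 and ends with 1, so v does too; thus the boundary between the two copies of v is a 1→0 transition. There is exactly one such transition, at position 2p+k, so |v| = 2p+k and |vv| = 4p+2k ≠ 4p+k since k ≥ 1. So xy^2z ∉ L.
This contradicts the pumping lemma, so L is not regular.

0^{p+k} 1^p 0^p 1^p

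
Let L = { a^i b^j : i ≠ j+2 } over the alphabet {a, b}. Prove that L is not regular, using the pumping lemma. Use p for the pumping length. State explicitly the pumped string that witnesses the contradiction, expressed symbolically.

a^{p+p!} b^{p+p!-2}

Toward a contradiction, assume L is regular with pumping length p.
Choose w = a^p b^{p+p!-2}. Since p ≠ (p+p!-2)+2 = p+p!, w ∈ L; and |w| ≥ p.
The pumping lemma gives a decomposition w = xyz where |xy| ≤ p and |y| ≥ 1.
Because |xy| ≤ p and w begins with p copies of a, we have y = a^k with 1 ≤ k ≤ p.
Since 1 ≤ k ≤ p, k divides p!; set t = 1 + p!/k. Then xy^t z has p + (p!/k)·k = p + p! copies of a. Now the a-count is p+p! and (b-count)+2 = (p+p!-2)+2 = p+p!, so i ≠ j+2 fails. So xy^t z = a^{p+p!} b^{p+p!-2} ∉ L.
Contradiction. Therefore L is not regular.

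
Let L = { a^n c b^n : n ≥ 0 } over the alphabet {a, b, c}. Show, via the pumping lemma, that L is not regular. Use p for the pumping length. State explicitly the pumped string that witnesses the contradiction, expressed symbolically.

Suppose for contradiction that L is regular, and let p be the pumping length.
Take w = a^p c b^p ∈ L with |w| = 2p+1 ≥ p.
By the pumping lemma, w = xyz with |xy| ≤ p and |y| > 0.
The first p characters of w are a's, so xy (and hence y) consists only of a's. Write y = a^k, 1 ≤ k ≤ p.
Pump with i = 2: xy^2z = a^{p+k} c b^p, which would require p+k = p. But k ≥ 1, so xy^2z ∉ L.
This is a contradiction; hence L is not regular.

a^{p+k} c b^p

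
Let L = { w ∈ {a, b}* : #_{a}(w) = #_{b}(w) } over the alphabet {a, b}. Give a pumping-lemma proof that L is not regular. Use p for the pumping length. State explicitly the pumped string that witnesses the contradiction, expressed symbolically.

Toward a contradiction, assume L is regular with pumping length p.
Choose w = a^p b^p ∈ L with |w| = 2p ≥ p.
By the pumping lemma, w = xyz with |xy| ≤ p and y is nonempty.
Because |xy| ≤ p and w begins with p copies of a, we have y = a^k with 1 ≤ k ≤ p.
Pump with i = 2: xy^2z = a^{p+k} b^p has p+k occurrences of a but only p of b. Since k ≥ 1 the counts differ, so xy^2z ∉ L.
This contradicts the pumping lemma, so L is not regular.

a^{p+k} b^p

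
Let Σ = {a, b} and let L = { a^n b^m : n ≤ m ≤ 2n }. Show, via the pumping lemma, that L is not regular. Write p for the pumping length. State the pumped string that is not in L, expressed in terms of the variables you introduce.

Toward a contradiction, assume L is regular with pumping length p.
Take w = a^p b^p ∈ L (since p ≤ p ≤ 2p), with |w| = 2p ≥ p.
The pumping lemma gives a decomposition w = xyz where |xy| ≤ p and |y| ≥ 1.
The first p characters of w are a's, so xy (and hence y) consists only of a's. Write y = a^k, 1 ≤ k ≤ p.
Pump with i = 2: xy^2z = a^{p+k} b^p. Now n = p+k > p = m, so the condition n ≤ m fails. Thus xy^2z ∉ L.
This is a contradiction; hence L is not regular.

a^{p+k} b^p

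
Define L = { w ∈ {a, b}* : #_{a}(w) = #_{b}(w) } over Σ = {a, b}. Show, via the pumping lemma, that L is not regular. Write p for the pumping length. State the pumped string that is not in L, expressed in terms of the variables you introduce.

Assume L is regular. Let p be the pumping length given by the pumping lemma.
Choose w = a^p b^p ∈ L with |w| = 2p ≥ p.
By the pumping lemma, w = xyz with |xy| ≤ p and y is nonempty.
Because |xy| ≤ p and w begins with p copies of a, we have y = a^k with 1 ≤ k ≤ p.
Pump with i = 2: xy^2z = a^{p+k} b^p has p+k occurrences of a but only p of b. Since k ≥ 1 the counts differ, so xy^2z ∉ L.
This is a contradiction; hence L is not regular.

a^{p+k} b^p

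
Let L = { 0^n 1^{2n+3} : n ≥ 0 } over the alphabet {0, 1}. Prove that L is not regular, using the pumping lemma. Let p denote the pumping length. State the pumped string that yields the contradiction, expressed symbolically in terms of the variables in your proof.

Toward a contradiction, assume L is regular with pumping length p.
Choose w = 0^p 1^{2p+3}, which is in L with |w| = 3p+3 ≥ p.
By the pumping lemma, w = xyz with |xy| ≤ p and |y| ≥ 1.
The first p characters of w are 0's, so xy (and hence y) consists only of 0's. Write y = 0^k, 1 ≤ k ≤ p.
Pump with i = 2: xy^2z = 0^{p+k} 1^{2p+3}. For this to lie in L we would need 2p+3 = 2(p+k)+3, which forces k = 0. But k ≥ 1, so xy^2z ∉ L.
This is a contradiction; hence L is not regular.

0^{p+k} 1^{2p+3}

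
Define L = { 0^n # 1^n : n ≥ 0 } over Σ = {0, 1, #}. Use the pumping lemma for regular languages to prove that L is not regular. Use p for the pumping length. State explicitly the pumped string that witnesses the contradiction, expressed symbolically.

Assume L is regular; let p be its pumping constant.
Take w = 0^p # 1^p ∈ L with |w| = 2p+1 ≥ p.
The pumping lemma gives a decomposition w = xyz where |xy| ≤ p and |y| > 0.
Because |xy| ≤ p and w begins with p copies of 0, we have y = 0^k with 1 ≤ k ≤ p.
Pump with i = 2: xy^2z = 0^{p+k} # 1^p, which would require p+k = p. But k ≥ 1, so xy^2z ∉ L.
This is a contradiction; hence L is not regular.

0^{p+k} # 1^p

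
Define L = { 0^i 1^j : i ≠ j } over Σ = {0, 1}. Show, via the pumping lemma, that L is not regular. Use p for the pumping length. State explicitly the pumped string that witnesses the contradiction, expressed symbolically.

Assume L is regular. Let p be the pumping length given by the pumping lemma.
Choose w = 0^p 1^{p+p!}. Since p ≠ p+p!, w ∈ L; and |w| ≥ p.
By the pumping lemma, w = xyz with |xy| ≤ p and y is nonempty.
Since the first p symbols of w are all 0's and |xy| ≤ p, y lies entirely in the leading 0-block: y = 0^k for some k with 1 ≤ k ≤ p.
Since 1 ≤ k ≤ p, k divides p!; set t = 1 + p!/k. Then xy^t z has p + (p!/k)·k = p + p! copies of 0. Now the 0-count equals the 1-count, so i ≠ j fails. So xy^t z = 0^{p+p!} 1^{p+p!} ∉ L.
Contradiction. Therefore L is not regular.

0^{p+p!} 1^{p+p!}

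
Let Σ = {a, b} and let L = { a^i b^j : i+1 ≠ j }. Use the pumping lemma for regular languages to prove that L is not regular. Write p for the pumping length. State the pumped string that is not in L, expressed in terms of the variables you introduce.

a^{p+p!} b^{p+p!+1}

Assume L is regular; let p be its pumping constant.
Choose w = a^p b^{p+p!+1}. Since p ≠ (p+p!+1)-1 = p+p!, w ∈ L; and |w| ≥ p.
By the pumping lemma, w = xyz with |xy| ≤ p and |y| > 0.
Because |xy| ≤ p and w begins with p copies of a, we have y = a^k with 1 ≤ k ≤ p.
Since 1 ≤ k ≤ p, k divides p!; set t = 1 + p!/k. Then xy^t z has p + (p!/k)·k = p + p! copies of a. Now the a-count is p+p! and (b-count)-1 = (p+p!+1)-1 = p+p!, so i+1 ≠ j fails. So xy^t z = a^{p+p!} b^{p+p!+1} ∉ L.
This contradicts the pumping lemma, so L is not regular.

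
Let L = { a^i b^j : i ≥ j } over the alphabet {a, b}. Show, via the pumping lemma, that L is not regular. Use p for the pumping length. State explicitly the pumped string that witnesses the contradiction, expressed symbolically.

a^{p-k} b^p

Suppose for contradiction that L is regular, and let p be the pumping length.
Choose w = a^p b^p ∈ L, with |w| = 2p ≥ p.
By the pumping lemma, w = xyz with |xy| ≤ p and |y| > 0.
Because |xy| ≤ p and w begins with p copies of a, we have y = a^k with 1 ≤ k ≤ p.
Consider xy^0z = xz = a^{p-k} b^p. Since k ≥ 1, the a-count p-k is less than p, so i ≥ j fails; thus xz ∉ L.
This contradicts the pumping lemma, so L is not regular.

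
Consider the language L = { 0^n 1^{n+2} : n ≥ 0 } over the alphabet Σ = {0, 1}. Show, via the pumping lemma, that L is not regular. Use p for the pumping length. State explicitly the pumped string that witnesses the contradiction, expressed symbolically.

0^{p+k} 1^{p+2}

Suppose for contradiction that L is regular, and let p be the pumping length.
Choose w = 0^p 1^{p+2}, which is in L with |w| = 2p+2 ≥ p.
By the pumping lemma, w = xyz with |xy| ≤ p and y is nonempty.
Because |xy| ≤ p and w begins with p copies of 0, we have y = 0^k with 1 ≤ k ≤ p.
Pump with i = 2: xy^2z = 0^{p+k} 1^{p+2}. For this to lie in L we would need p+2 = (p+k)+2, which forces k = 0. But k ≥ 1, so xy^2z ∉ L.
This is a contradiction; hence L is not regular.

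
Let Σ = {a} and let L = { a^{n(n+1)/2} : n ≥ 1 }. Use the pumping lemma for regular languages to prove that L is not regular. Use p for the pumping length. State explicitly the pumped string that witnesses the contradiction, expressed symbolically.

a^{p(p+1)/2+k}

Suppose for contradiction that L is regular, and let p be the pumping length.
Take w = a^{p(p+1)/2} ∈ L with |w| = p(p+1)/2 ≥ p.
The pumping lemma gives a decomposition w = xyz where |xy| ≤ p and |y| > 0.
Then y = a^k for some k with 1 ≤ k ≤ p.
Pump with i = 2: xy^2z = a^{p(p+1)/2+k}. Since 1 ≤ k ≤ p, p(p+1)/2 < p(p+1)/2+k ≤ p(p+1)/2+p < (p+1)(p+2)/2, so p(p+1)/2+k is strictly between consecutive triangular numbers. So xy^2z ∉ L.
This contradicts the pumping lemma, so L is not regular.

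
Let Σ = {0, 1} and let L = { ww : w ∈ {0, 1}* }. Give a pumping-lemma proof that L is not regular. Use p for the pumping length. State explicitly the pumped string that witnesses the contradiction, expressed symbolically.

Assume L is regular; let p be its pumping constant.
Take w = 0^p 1^p 0^p 1^p = uu where u = 0^p1^p; then w ∈ L and |w| = 4p ≥ p.
By the pumping lemma, w = xyz with |xy| ≤ p and y is nonempty.
The first p characters of w are 0's, so xy (and hence y) consists only of 0's. Write y = 0^k, 1 ≤ k ≤ p.
Pump with i = 2: xy^2z = 0^{p+k} 1^p 0^p 1^p, of length 4p+k. Suppose this equals vv. The string starts with 0 and ends with 1, so v does too; thus the boundary between the two copies of v is a 1→0 transition. There is exactly one such transition, at position 2p+k, so |v| = 2p+k and |vv| = 4p+2k ≠ 4p+k since k ≥ 1. So xy^2z ∉ L.
This contradicts the pumping lemma, so L is not regular.

0^{p+k} 1^p 0^p 1^p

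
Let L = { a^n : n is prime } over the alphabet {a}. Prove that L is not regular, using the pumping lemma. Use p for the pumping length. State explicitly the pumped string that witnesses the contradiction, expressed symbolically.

Toward a contradiction, assume L is regular with pumping length p.
Let q be a prime with q ≥ p+2 (infinitely many primes exist), and take w = a^q ∈ L with |w| = q ≥ p.
The pumping lemma gives a decomposition w = xyz where |xy| ≤ p and y is nonempty.
Then y = a^k for some k with 1 ≤ k ≤ p.
Since 1 ≤ k ≤ p, |xz| = q-k. Pump with i = q+1: |xy^{q+1}z| = (q-k)+(q+1)k = q+qk = q(1+k), which is composite (both factors ≥ 2). So xy^{q+1}z = a^{q(1+k)} ∉ L.
This contradicts the pumping lemma, so L is not regular.

a^{q(1+k)}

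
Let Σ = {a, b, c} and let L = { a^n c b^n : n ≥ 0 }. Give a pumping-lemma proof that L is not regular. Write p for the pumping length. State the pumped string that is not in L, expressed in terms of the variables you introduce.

Suppose for contradiction that L is regular, and let p be the pumping length.
Take w = a^p c b^p ∈ L with |w| = 2p+1 ≥ p.
By the pumping lemma, w = xyz with |xy| ≤ p and y is nonempty.
The first p characters of w are a's, so xy (and hence y) consists only of a's. Write y = a^k, 1 ≤ k ≤ p.
Pump with i = 2: xy^2z = a^{p+k} c b^p, which would require p+k = p. But k ≥ 1, so xy^2z ∉ L.
Contradiction. Therefore L is not regular.

a^{p+k} c b^p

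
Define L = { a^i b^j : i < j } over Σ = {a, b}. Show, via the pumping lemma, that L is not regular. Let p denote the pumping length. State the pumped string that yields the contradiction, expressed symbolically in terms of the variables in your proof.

a^{p+k} b^{p+1}

Toward a contradiction, assume L is regular with pumping length p.
Choose w = a^p b^{p+1} ∈ L, with |w| = 2p+1 ≥ p.
By the pumping lemma, w = xyz with |xy| ≤ p and y is nonempty.
The first p characters of w are a's, so xy (and hence y) consists only of a's. Write y = a^k, 1 ≤ k ≤ p.
Consider xy^2z = a^{p+k} b^{p+1}. Since k ≥ 1, the a-count p+k is at least p+1, so i < j fails; thus xy^2z ∉ L.
This contradicts the pumping lemma, so L is not regular.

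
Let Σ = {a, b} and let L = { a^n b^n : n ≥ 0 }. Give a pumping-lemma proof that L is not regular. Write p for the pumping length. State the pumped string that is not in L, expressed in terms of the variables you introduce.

Suppose for contradiction that L is regular, and let p be the pumping length.
Take w = a^p b^p. Then w ∈ L and |w| = 2p ≥ p.
By the pumping lemma, w = xyz with |xy| ≤ p and |y| > 0.
Because |xy| ≤ p and w begins with p copies of a, we have y = a^k with 1 ≤ k ≤ p.
Pump with i = 2: xy^2z = a^{p+k} b^p. For this to lie in L we would need p = p+k, which forces k = 0. But k ≥ 1, so xy^2z ∉ L.
This contradicts the pumping lemma, so L is not regular.

a^{p+k} b^p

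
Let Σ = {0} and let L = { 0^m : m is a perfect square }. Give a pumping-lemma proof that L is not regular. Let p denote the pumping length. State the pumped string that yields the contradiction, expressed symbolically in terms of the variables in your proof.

Assume L is regular; let p be its pumping constant.
Take w = 0^{p²} ∈ L with |w| = p² ≥ p.
Write w = xyz as guaranteed by the lemma, with |xy| ≤ p and |y| ≥ 1.
Then y = 0^k for some k with 1 ≤ k ≤ p.
Pump with i = 2: xy^2z = 0^{p²+k}. Since 1 ≤ k ≤ p, p² < p²+k ≤ p²+p < (p+1)², so p²+k lies strictly between consecutive squares and is not a perfect square. So xy^2z ∉ L.
This is a contradiction; hence L is not regular.

0^{p²+k}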